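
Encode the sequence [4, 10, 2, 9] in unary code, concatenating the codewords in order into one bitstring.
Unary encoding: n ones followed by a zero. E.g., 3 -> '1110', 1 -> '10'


Encode each number as n ones followed by a terminating 0:
  4 -> 11110 (5 bits)
  10 -> 11111111110 (11 bits)
  2 -> 110 (3 bits)
  9 -> 1111111110 (10 bits)
Total length = 5 + 11 + 3 + 10 = 29 bits.

Unary([4, 10, 2, 9]) = 11110111111111101101111111110 (29 bits)


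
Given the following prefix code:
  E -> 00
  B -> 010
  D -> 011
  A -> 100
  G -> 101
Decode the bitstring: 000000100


Decoding step by step:
Bits 00 -> E
Bits 00 -> E
Bits 00 -> E
Bits 100 -> A


Decoded message: EEEA


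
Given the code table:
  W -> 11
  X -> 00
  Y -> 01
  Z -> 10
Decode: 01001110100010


Decoding:
01 -> Y
00 -> X
11 -> W
10 -> Z
10 -> Z
00 -> X
10 -> Z


Result: YXWZZXZ


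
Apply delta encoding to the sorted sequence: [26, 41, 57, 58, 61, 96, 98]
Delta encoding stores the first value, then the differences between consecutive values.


First value: 26
Deltas:
  41 - 26 = 15
  57 - 41 = 16
  58 - 57 = 1
  61 - 58 = 3
  96 - 61 = 35
  98 - 96 = 2


Delta encoded: [26, 15, 16, 1, 3, 35, 2]


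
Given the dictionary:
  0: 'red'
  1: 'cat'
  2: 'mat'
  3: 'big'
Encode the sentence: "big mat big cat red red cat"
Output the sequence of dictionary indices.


Look up each word in the dictionary:
  'big' -> 3
  'mat' -> 2
  'big' -> 3
  'cat' -> 1
  'red' -> 0
  'red' -> 0
  'cat' -> 1

Encoded: [3, 2, 3, 1, 0, 0, 1]


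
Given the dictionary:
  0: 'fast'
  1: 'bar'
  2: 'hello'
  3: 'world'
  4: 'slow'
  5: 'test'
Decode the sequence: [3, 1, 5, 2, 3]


Look up each index in the dictionary:
  3 -> 'world'
  1 -> 'bar'
  5 -> 'test'
  2 -> 'hello'
  3 -> 'world'

Decoded: "world bar test hello world"


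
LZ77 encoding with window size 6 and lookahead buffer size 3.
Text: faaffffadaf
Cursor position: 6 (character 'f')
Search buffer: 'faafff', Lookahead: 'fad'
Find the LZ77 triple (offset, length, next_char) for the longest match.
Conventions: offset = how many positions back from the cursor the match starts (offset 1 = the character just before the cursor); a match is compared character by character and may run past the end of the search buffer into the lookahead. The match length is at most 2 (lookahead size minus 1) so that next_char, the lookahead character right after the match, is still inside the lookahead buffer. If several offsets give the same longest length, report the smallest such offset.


Try each offset into the search buffer:
  offset=1 (pos 5, char 'f'): match length 1
  offset=2 (pos 4, char 'f'): match length 1
  offset=3 (pos 3, char 'f'): match length 1
  offset=4 (pos 2, char 'a'): match length 0
  offset=5 (pos 1, char 'a'): match length 0
  offset=6 (pos 0, char 'f'): match length 2
Longest match has length 2 at offset 6.
next_char = character at position 6 + 2 = 8 -> 'd'

Best match: offset=6, length=2 (matching 'fa' starting at position 0)
LZ77 triple: (6, 2, 'd')


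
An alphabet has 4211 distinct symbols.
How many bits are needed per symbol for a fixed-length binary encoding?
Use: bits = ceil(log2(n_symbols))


log2(4211) = 12.0399
Bracket: 2^12 = 4096 < 4211 <= 2^13 = 8192
So ceil(log2(4211)) = 13

bits = ceil(log2(4211)) = ceil(12.0399) = 13 bits


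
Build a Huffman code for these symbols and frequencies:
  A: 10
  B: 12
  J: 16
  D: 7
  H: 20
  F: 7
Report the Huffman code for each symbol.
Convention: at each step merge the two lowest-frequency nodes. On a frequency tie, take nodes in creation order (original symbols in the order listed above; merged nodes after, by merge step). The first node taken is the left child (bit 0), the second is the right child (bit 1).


Huffman tree construction:
Step 1: Merge D(7) + F(7) = 14
Step 2: Merge A(10) + B(12) = 22
Step 3: Merge (D+F)(14) + J(16) = 30
Step 4: Merge H(20) + (A+B)(22) = 42
Step 5: Merge ((D+F)+J)(30) + (H+(A+B))(42) = 72
Read each symbol's code off the tree from the root (left child = 0, right child = 1).

Codes:
  A: 110 (length 3)
  B: 111 (length 3)
  J: 01 (length 2)
  D: 000 (length 3)
  H: 10 (length 2)
  F: 001 (length 3)
Average code length: 180/72 = 2.5000 bits/symbol


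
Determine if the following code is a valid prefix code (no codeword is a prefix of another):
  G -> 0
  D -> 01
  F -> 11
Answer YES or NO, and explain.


Checking each pair (does one codeword prefix another?):
  G='0' vs D='01': prefix -- VIOLATION

NO -- this is NOT a valid prefix code. G (0) is a prefix of D (01).


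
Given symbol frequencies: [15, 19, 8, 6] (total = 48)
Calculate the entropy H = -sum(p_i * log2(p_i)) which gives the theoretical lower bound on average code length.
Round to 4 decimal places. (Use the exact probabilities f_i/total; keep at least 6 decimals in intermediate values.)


Per-symbol terms -p_i * log2(p_i) with p_i = f_i/48:
  p = 15/48 = 0.312500: log2(p) = -1.678072, -p*log2(p) = 0.524397
  p = 19/48 = 0.395833: log2(p) = -1.337035, -p*log2(p) = 0.529243
  p = 8/48 = 0.166667: log2(p) = -2.584963, -p*log2(p) = 0.430827
  p = 6/48 = 0.125000: log2(p) = -3.000000, -p*log2(p) = 0.375000
H = 0.524397 + 0.529243 + 0.430827 + 0.375000 = 1.859467

H = 1.8595 bits/symbol


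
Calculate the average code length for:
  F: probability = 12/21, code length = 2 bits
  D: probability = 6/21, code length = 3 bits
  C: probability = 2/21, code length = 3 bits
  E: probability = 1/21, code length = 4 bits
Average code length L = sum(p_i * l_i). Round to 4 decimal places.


Weighted contributions p_i * l_i:
  F: (12/21) * 2 = 24/21
  D: (6/21) * 3 = 18/21
  C: (2/21) * 3 = 6/21
  E: (1/21) * 4 = 4/21
Sum = (24 + 18 + 6 + 4)/21 = 52/21

L = 52/21 = 2.4762 bits/symbol


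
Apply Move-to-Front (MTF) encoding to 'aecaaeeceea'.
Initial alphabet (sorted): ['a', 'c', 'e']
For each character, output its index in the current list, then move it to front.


MTF encoding:
'a': index 0 in ['a', 'c', 'e'] -> ['a', 'c', 'e']
'e': index 2 in ['a', 'c', 'e'] -> ['e', 'a', 'c']
'c': index 2 in ['e', 'a', 'c'] -> ['c', 'e', 'a']
'a': index 2 in ['c', 'e', 'a'] -> ['a', 'c', 'e']
'a': index 0 in ['a', 'c', 'e'] -> ['a', 'c', 'e']
'e': index 2 in ['a', 'c', 'e'] -> ['e', 'a', 'c']
'e': index 0 in ['e', 'a', 'c'] -> ['e', 'a', 'c']
'c': index 2 in ['e', 'a', 'c'] -> ['c', 'e', 'a']
'e': index 1 in ['c', 'e', 'a'] -> ['e', 'c', 'a']
'e': index 0 in ['e', 'c', 'a'] -> ['e', 'c', 'a']
'a': index 2 in ['e', 'c', 'a'] -> ['a', 'e', 'c']


Output: [0, 2, 2, 2, 0, 2, 0, 2, 1, 0, 2]


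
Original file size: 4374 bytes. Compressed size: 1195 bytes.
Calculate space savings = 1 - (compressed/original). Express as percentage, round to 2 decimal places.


ratio = compressed/original = 1195/4374 = 0.273205
savings = 1 - ratio = 1 - 0.273205 = 0.726795
as a percentage: 0.726795 * 100 = 72.68%

Space savings = 1 - 1195/4374 = 72.68%


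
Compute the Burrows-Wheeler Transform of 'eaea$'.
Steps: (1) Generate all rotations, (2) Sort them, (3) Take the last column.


Rotations (sorted):
  0: $eaea -> last char: a
  1: a$eae -> last char: e
  2: aea$e -> last char: e
  3: ea$ea -> last char: a
  4: eaea$ -> last char: $


BWT = aeea$


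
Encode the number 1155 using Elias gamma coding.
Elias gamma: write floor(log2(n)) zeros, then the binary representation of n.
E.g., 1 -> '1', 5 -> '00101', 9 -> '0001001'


num_bits = floor(log2(1155)) + 1 = 11
leading_zeros = num_bits - 1 = 10
binary(1155) = 10010000011

Elias gamma(1155) = '0000000000' + '10010000011' = 000000000010010000011 (21 bits)


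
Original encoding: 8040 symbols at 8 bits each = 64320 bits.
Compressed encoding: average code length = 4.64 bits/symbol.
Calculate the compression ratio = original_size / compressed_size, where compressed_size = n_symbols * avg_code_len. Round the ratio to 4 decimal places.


original_size = n_symbols * orig_bits = 8040 * 8 = 64320 bits
compressed_size = n_symbols * avg_code_len = 8040 * 4.64 = 37305.6 bits
ratio = original_size / compressed_size = 64320 / 37305.6 = 1.7241

Compression ratio = 1.7241


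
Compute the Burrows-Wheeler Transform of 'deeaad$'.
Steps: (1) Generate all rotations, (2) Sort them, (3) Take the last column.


Rotations (sorted):
  0: $deeaad -> last char: d
  1: aad$dee -> last char: e
  2: ad$deea -> last char: a
  3: d$deeaa -> last char: a
  4: deeaad$ -> last char: $
  5: eaad$de -> last char: e
  6: eeaad$d -> last char: d


BWT = deaa$ed


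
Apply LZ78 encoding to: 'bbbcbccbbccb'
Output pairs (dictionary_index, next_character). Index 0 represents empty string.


LZ78 encoding steps:
Dictionary: {0: ''}
Step 1: w='' (idx 0), next='b' -> output (0, 'b'), add 'b' as idx 1
Step 2: w='b' (idx 1), next='b' -> output (1, 'b'), add 'bb' as idx 2
Step 3: w='' (idx 0), next='c' -> output (0, 'c'), add 'c' as idx 3
Step 4: w='b' (idx 1), next='c' -> output (1, 'c'), add 'bc' as idx 4
Step 5: w='c' (idx 3), next='b' -> output (3, 'b'), add 'cb' as idx 5
Step 6: w='bc' (idx 4), next='c' -> output (4, 'c'), add 'bcc' as idx 6
Step 7: w='b' (idx 1), end of input -> output (1, '')


Encoded: [(0, 'b'), (1, 'b'), (0, 'c'), (1, 'c'), (3, 'b'), (4, 'c'), (1, '')]


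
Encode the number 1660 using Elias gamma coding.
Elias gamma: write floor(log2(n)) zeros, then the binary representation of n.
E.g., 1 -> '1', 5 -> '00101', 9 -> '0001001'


num_bits = floor(log2(1660)) + 1 = 11
leading_zeros = num_bits - 1 = 10
binary(1660) = 11001111100

Elias gamma(1660) = '0000000000' + '11001111100' = 000000000011001111100 (21 bits)


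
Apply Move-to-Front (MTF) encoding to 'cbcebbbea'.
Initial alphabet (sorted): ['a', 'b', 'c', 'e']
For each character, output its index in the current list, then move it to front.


MTF encoding:
'c': index 2 in ['a', 'b', 'c', 'e'] -> ['c', 'a', 'b', 'e']
'b': index 2 in ['c', 'a', 'b', 'e'] -> ['b', 'c', 'a', 'e']
'c': index 1 in ['b', 'c', 'a', 'e'] -> ['c', 'b', 'a', 'e']
'e': index 3 in ['c', 'b', 'a', 'e'] -> ['e', 'c', 'b', 'a']
'b': index 2 in ['e', 'c', 'b', 'a'] -> ['b', 'e', 'c', 'a']
'b': index 0 in ['b', 'e', 'c', 'a'] -> ['b', 'e', 'c', 'a']
'b': index 0 in ['b', 'e', 'c', 'a'] -> ['b', 'e', 'c', 'a']
'e': index 1 in ['b', 'e', 'c', 'a'] -> ['e', 'b', 'c', 'a']
'a': index 3 in ['e', 'b', 'c', 'a'] -> ['a', 'e', 'b', 'c']


Output: [2, 2, 1, 3, 2, 0, 0, 1, 3]


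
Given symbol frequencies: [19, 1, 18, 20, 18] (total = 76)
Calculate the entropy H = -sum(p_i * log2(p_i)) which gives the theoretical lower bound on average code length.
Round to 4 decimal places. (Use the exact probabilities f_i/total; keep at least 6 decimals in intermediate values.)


Per-symbol terms -p_i * log2(p_i) with p_i = f_i/76:
  p = 19/76 = 0.250000: log2(p) = -2.000000, -p*log2(p) = 0.500000
  p = 1/76 = 0.013158: log2(p) = -6.247928, -p*log2(p) = 0.082210
  p = 18/76 = 0.236842: log2(p) = -2.078003, -p*log2(p) = 0.492158
  p = 20/76 = 0.263158: log2(p) = -1.925999, -p*log2(p) = 0.506842
  p = 18/76 = 0.236842: log2(p) = -2.078003, -p*log2(p) = 0.492158
H = 0.500000 + 0.082210 + 0.492158 + 0.506842 + 0.492158 = 2.073368

H = 2.0734 bits/symbol


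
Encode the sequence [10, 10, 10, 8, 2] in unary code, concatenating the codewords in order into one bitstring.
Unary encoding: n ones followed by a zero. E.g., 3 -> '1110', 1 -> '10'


Encode each number as n ones followed by a terminating 0:
  10 -> 11111111110 (11 bits)
  10 -> 11111111110 (11 bits)
  10 -> 11111111110 (11 bits)
  8 -> 111111110 (9 bits)
  2 -> 110 (3 bits)
Total length = 11 + 11 + 11 + 9 + 3 = 45 bits.

Unary([10, 10, 10, 8, 2]) = 111111111101111111111011111111110111111110110 (45 bits)


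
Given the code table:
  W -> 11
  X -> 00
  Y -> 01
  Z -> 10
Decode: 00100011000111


Decoding:
00 -> X
10 -> Z
00 -> X
11 -> W
00 -> X
01 -> Y
11 -> W


Result: XZXWXYW


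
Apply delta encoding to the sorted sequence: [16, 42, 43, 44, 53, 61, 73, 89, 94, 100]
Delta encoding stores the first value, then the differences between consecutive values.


First value: 16
Deltas:
  42 - 16 = 26
  43 - 42 = 1
  44 - 43 = 1
  53 - 44 = 9
  61 - 53 = 8
  73 - 61 = 12
  89 - 73 = 16
  94 - 89 = 5
  100 - 94 = 6


Delta encoded: [16, 26, 1, 1, 9, 8, 12, 16, 5, 6]


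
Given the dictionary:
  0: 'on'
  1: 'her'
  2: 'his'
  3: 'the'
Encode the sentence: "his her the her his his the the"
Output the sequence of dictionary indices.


Look up each word in the dictionary:
  'his' -> 2
  'her' -> 1
  'the' -> 3
  'her' -> 1
  'his' -> 2
  'his' -> 2
  'the' -> 3
  'the' -> 3

Encoded: [2, 1, 3, 1, 2, 2, 3, 3]


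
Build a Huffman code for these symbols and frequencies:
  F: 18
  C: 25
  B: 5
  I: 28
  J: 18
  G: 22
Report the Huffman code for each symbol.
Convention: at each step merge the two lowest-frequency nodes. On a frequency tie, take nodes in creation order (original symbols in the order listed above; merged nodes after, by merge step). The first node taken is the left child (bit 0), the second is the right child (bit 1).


Huffman tree construction:
Step 1: Merge B(5) + F(18) = 23
Step 2: Merge J(18) + G(22) = 40
Step 3: Merge (B+F)(23) + C(25) = 48
Step 4: Merge I(28) + (J+G)(40) = 68
Step 5: Merge ((B+F)+C)(48) + (I+(J+G))(68) = 116
Read each symbol's code off the tree from the root (left child = 0, right child = 1).

Codes:
  F: 001 (length 3)
  C: 01 (length 2)
  B: 000 (length 3)
  I: 10 (length 2)
  J: 110 (length 3)
  G: 111 (length 3)
Average code length: 295/116 = 2.5431 bits/symbol


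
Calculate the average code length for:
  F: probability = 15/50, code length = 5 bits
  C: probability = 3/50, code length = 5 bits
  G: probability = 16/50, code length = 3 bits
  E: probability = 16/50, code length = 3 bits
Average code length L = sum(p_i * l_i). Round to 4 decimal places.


Weighted contributions p_i * l_i:
  F: (15/50) * 5 = 75/50
  C: (3/50) * 5 = 15/50
  G: (16/50) * 3 = 48/50
  E: (16/50) * 3 = 48/50
Sum = (75 + 15 + 48 + 48)/50 = 186/50

L = 186/50 = 3.7200 bits/symbol


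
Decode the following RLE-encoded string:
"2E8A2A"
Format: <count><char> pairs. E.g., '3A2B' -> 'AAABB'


Expanding each <count><char> pair:
  2E -> 'EE'
  8A -> 'AAAAAAAA'
  2A -> 'AA'

Decoded = EEAAAAAAAAAA


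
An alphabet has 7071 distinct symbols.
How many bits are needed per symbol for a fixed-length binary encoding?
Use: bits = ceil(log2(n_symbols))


log2(7071) = 12.7877
Bracket: 2^12 = 4096 < 7071 <= 2^13 = 8192
So ceil(log2(7071)) = 13

bits = ceil(log2(7071)) = ceil(12.7877) = 13 bits


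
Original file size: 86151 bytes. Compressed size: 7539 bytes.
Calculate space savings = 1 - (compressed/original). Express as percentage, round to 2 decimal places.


ratio = compressed/original = 7539/86151 = 0.087509
savings = 1 - ratio = 1 - 0.087509 = 0.912491
as a percentage: 0.912491 * 100 = 91.25%

Space savings = 1 - 7539/86151 = 91.25%


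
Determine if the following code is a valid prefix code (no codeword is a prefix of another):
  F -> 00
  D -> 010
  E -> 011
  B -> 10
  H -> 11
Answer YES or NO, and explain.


Checking each pair (does one codeword prefix another?):
  F='00' vs D='010': no prefix
  F='00' vs E='011': no prefix
  F='00' vs B='10': no prefix
  F='00' vs H='11': no prefix
  D='010' vs F='00': no prefix
  D='010' vs E='011': no prefix
  D='010' vs B='10': no prefix
  D='010' vs H='11': no prefix
  E='011' vs F='00': no prefix
  E='011' vs D='010': no prefix
  E='011' vs B='10': no prefix
  E='011' vs H='11': no prefix
  B='10' vs F='00': no prefix
  B='10' vs D='010': no prefix
  B='10' vs E='011': no prefix
  B='10' vs H='11': no prefix
  H='11' vs F='00': no prefix
  H='11' vs D='010': no prefix
  H='11' vs E='011': no prefix
  H='11' vs B='10': no prefix
No violation found over all pairs.

YES -- this is a valid prefix code. No codeword is a prefix of any other codeword.


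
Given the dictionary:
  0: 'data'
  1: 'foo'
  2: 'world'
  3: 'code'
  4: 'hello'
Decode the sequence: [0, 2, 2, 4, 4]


Look up each index in the dictionary:
  0 -> 'data'
  2 -> 'world'
  2 -> 'world'
  4 -> 'hello'
  4 -> 'hello'

Decoded: "data world world hello hello"


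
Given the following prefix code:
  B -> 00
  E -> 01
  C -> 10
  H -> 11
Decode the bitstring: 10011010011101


Decoding step by step:
Bits 10 -> C
Bits 01 -> E
Bits 10 -> C
Bits 10 -> C
Bits 01 -> E
Bits 11 -> H
Bits 01 -> E


Decoded message: CECCEHE


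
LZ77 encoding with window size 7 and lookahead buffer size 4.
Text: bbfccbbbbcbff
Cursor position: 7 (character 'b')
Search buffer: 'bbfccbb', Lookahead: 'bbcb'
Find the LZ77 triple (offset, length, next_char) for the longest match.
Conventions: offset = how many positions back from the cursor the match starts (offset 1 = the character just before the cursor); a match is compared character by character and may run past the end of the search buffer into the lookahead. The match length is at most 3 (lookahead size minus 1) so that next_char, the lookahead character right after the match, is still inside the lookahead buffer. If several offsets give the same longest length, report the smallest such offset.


Try each offset into the search buffer:
  offset=1 (pos 6, char 'b'): match length 2
  offset=2 (pos 5, char 'b'): match length 2
  offset=3 (pos 4, char 'c'): match length 0
  offset=4 (pos 3, char 'c'): match length 0
  offset=5 (pos 2, char 'f'): match length 0
  offset=6 (pos 1, char 'b'): match length 1
  offset=7 (pos 0, char 'b'): match length 2
Longest match has length 2, found at offsets 1, 2, 7; take the smallest, offset 1.
next_char = character at position 7 + 2 = 9 -> 'c'

Best match: offset=1, length=2 (matching 'bb' starting at position 6)
LZ77 triple: (1, 2, 'c')


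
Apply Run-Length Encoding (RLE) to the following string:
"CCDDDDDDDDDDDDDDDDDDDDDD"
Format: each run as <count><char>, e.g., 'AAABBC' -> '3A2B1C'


Scanning runs left to right:
  i=0: run of 'C' x 2 -> '2C'
  i=2: run of 'D' x 22 -> '22D'

RLE = 2C22D


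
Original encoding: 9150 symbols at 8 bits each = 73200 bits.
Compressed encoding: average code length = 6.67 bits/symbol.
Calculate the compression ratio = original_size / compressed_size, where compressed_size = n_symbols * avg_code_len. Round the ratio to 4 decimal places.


original_size = n_symbols * orig_bits = 9150 * 8 = 73200 bits
compressed_size = n_symbols * avg_code_len = 9150 * 6.67 = 61030.5 bits
ratio = original_size / compressed_size = 73200 / 61030.5 = 1.1994

Compression ratio = 1.1994


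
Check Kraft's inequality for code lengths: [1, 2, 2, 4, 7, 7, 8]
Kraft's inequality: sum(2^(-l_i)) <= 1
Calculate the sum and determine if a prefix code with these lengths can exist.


Sum = 2^(-1) + 2^(-2) + 2^(-2) + 2^(-4) + 2^(-7) + 2^(-7) + 2^(-8)
    = 0.5 + 0.25 + 0.25 + 0.0625 + 0.0078125 + 0.0078125 + 0.00390625
    = 277/256 = 1.08203125
Since 1.08203125 > 1, Kraft's inequality is NOT satisfied.
A prefix code with these lengths CANNOT exist.

Kraft sum = 1.08203125. Not satisfied.


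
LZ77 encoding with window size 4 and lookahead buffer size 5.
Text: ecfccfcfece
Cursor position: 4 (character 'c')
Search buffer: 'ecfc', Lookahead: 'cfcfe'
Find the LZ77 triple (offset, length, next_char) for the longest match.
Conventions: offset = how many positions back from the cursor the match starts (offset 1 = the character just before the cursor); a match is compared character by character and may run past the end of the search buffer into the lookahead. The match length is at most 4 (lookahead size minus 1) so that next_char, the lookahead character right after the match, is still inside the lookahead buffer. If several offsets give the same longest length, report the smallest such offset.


Try each offset into the search buffer:
  offset=1 (pos 3, char 'c'): match length 1
  offset=2 (pos 2, char 'f'): match length 0
  offset=3 (pos 1, char 'c'): match length 3
  offset=4 (pos 0, char 'e'): match length 0
Longest match has length 3 at offset 3.
next_char = character at position 4 + 3 = 7 -> 'f'

Best match: offset=3, length=3 (matching 'cfc' starting at position 1)
LZ77 triple: (3, 3, 'f')


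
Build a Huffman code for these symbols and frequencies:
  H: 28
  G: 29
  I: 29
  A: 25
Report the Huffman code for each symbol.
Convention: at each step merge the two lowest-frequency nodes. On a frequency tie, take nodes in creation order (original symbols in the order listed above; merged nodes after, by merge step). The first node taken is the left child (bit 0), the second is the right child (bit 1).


Huffman tree construction:
Step 1: Merge A(25) + H(28) = 53
Step 2: Merge G(29) + I(29) = 58
Step 3: Merge (A+H)(53) + (G+I)(58) = 111
Read each symbol's code off the tree from the root (left child = 0, right child = 1).

Codes:
  H: 01 (length 2)
  G: 10 (length 2)
  I: 11 (length 2)
  A: 00 (length 2)
Average code length: 222/111 = 2.0000 bits/symbol


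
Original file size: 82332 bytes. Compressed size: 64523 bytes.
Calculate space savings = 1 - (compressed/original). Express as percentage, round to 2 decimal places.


ratio = compressed/original = 64523/82332 = 0.783693
savings = 1 - ratio = 1 - 0.783693 = 0.216307
as a percentage: 0.216307 * 100 = 21.63%

Space savings = 1 - 64523/82332 = 21.63%


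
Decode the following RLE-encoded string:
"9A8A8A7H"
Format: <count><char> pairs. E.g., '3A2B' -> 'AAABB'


Expanding each <count><char> pair:
  9A -> 'AAAAAAAAA'
  8A -> 'AAAAAAAA'
  8A -> 'AAAAAAAA'
  7H -> 'HHHHHHH'

Decoded = AAAAAAAAAAAAAAAAAAAAAAAAAHHHHHHH


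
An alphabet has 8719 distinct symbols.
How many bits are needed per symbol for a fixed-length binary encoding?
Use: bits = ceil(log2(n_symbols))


log2(8719) = 13.0899
Bracket: 2^13 = 8192 < 8719 <= 2^14 = 16384
So ceil(log2(8719)) = 14

bits = ceil(log2(8719)) = ceil(13.0899) = 14 bits


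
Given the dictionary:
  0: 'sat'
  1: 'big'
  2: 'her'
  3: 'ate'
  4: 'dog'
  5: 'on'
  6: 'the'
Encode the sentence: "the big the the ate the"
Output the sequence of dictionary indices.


Look up each word in the dictionary:
  'the' -> 6
  'big' -> 1
  'the' -> 6
  'the' -> 6
  'ate' -> 3
  'the' -> 6

Encoded: [6, 1, 6, 6, 3, 6]


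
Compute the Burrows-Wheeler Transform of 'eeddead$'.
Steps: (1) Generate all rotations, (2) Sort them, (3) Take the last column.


Rotations (sorted):
  0: $eeddead -> last char: d
  1: ad$eedde -> last char: e
  2: d$eeddea -> last char: a
  3: ddead$ee -> last char: e
  4: dead$eed -> last char: d
  5: ead$eedd -> last char: d
  6: eddead$e -> last char: e
  7: eeddead$ -> last char: $


BWT = deaedde$


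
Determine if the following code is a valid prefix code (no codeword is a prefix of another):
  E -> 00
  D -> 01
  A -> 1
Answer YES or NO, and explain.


Checking each pair (does one codeword prefix another?):
  E='00' vs D='01': no prefix
  E='00' vs A='1': no prefix
  D='01' vs E='00': no prefix
  D='01' vs A='1': no prefix
  A='1' vs E='00': no prefix
  A='1' vs D='01': no prefix
No violation found over all pairs.

YES -- this is a valid prefix code. No codeword is a prefix of any other codeword.


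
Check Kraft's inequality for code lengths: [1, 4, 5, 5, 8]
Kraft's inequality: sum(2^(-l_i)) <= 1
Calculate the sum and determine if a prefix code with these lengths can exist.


Sum = 2^(-1) + 2^(-4) + 2^(-5) + 2^(-5) + 2^(-8)
    = 0.5 + 0.0625 + 0.03125 + 0.03125 + 0.00390625
    = 161/256 = 0.62890625
Since 0.62890625 <= 1, Kraft's inequality IS satisfied.
A prefix code with these lengths CAN exist.

Kraft sum = 0.62890625. Satisfied.


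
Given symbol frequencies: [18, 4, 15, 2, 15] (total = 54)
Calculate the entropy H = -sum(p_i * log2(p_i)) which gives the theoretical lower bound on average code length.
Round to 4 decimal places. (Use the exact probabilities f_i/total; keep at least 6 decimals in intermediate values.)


Per-symbol terms -p_i * log2(p_i) with p_i = f_i/54:
  p = 18/54 = 0.333333: log2(p) = -1.584963, -p*log2(p) = 0.528321
  p = 4/54 = 0.074074: log2(p) = -3.754888, -p*log2(p) = 0.278140
  p = 15/54 = 0.277778: log2(p) = -1.847997, -p*log2(p) = 0.513332
  p = 2/54 = 0.037037: log2(p) = -4.754888, -p*log2(p) = 0.176107
  p = 15/54 = 0.277778: log2(p) = -1.847997, -p*log2(p) = 0.513332
H = 0.528321 + 0.278140 + 0.513332 + 0.176107 + 0.513332 = 2.009232

H = 2.0092 bits/symbol


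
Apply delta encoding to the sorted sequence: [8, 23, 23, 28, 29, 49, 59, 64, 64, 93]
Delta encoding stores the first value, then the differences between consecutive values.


First value: 8
Deltas:
  23 - 8 = 15
  23 - 23 = 0
  28 - 23 = 5
  29 - 28 = 1
  49 - 29 = 20
  59 - 49 = 10
  64 - 59 = 5
  64 - 64 = 0
  93 - 64 = 29


Delta encoded: [8, 15, 0, 5, 1, 20, 10, 5, 0, 29]


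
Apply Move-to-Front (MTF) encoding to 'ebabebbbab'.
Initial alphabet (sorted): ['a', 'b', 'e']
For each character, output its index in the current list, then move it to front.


MTF encoding:
'e': index 2 in ['a', 'b', 'e'] -> ['e', 'a', 'b']
'b': index 2 in ['e', 'a', 'b'] -> ['b', 'e', 'a']
'a': index 2 in ['b', 'e', 'a'] -> ['a', 'b', 'e']
'b': index 1 in ['a', 'b', 'e'] -> ['b', 'a', 'e']
'e': index 2 in ['b', 'a', 'e'] -> ['e', 'b', 'a']
'b': index 1 in ['e', 'b', 'a'] -> ['b', 'e', 'a']
'b': index 0 in ['b', 'e', 'a'] -> ['b', 'e', 'a']
'b': index 0 in ['b', 'e', 'a'] -> ['b', 'e', 'a']
'a': index 2 in ['b', 'e', 'a'] -> ['a', 'b', 'e']
'b': index 1 in ['a', 'b', 'e'] -> ['b', 'a', 'e']


Output: [2, 2, 2, 1, 2, 1, 0, 0, 2, 1]


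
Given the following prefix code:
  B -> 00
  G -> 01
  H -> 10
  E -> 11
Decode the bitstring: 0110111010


Decoding step by step:
Bits 01 -> G
Bits 10 -> H
Bits 11 -> E
Bits 10 -> H
Bits 10 -> H


Decoded message: GHEHH


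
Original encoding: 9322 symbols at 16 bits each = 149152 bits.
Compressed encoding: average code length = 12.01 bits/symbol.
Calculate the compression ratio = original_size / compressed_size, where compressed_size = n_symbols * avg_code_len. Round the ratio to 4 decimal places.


original_size = n_symbols * orig_bits = 9322 * 16 = 149152 bits
compressed_size = n_symbols * avg_code_len = 9322 * 12.01 = 111957.22 bits
ratio = original_size / compressed_size = 149152 / 111957.22 = 1.3322

Compression ratio = 1.3322


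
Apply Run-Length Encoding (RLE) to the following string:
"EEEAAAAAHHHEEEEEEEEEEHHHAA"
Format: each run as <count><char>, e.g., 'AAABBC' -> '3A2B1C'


Scanning runs left to right:
  i=0: run of 'E' x 3 -> '3E'
  i=3: run of 'A' x 5 -> '5A'
  i=8: run of 'H' x 3 -> '3H'
  i=11: run of 'E' x 10 -> '10E'
  i=21: run of 'H' x 3 -> '3H'
  i=24: run of 'A' x 2 -> '2A'

RLE = 3E5A3H10E3H2A


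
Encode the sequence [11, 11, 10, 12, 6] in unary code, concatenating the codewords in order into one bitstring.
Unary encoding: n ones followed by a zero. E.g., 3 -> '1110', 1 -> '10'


Encode each number as n ones followed by a terminating 0:
  11 -> 111111111110 (12 bits)
  11 -> 111111111110 (12 bits)
  10 -> 11111111110 (11 bits)
  12 -> 1111111111110 (13 bits)
  6 -> 1111110 (7 bits)
Total length = 12 + 12 + 11 + 13 + 7 = 55 bits.

Unary([11, 11, 10, 12, 6]) = 1111111111101111111111101111111111011111111111101111110 (55 bits)


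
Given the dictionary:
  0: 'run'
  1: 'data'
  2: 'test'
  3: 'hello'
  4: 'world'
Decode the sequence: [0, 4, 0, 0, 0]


Look up each index in the dictionary:
  0 -> 'run'
  4 -> 'world'
  0 -> 'run'
  0 -> 'run'
  0 -> 'run'

Decoded: "run world run run run"


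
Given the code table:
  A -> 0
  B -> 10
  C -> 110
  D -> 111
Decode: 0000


Decoding:
0 -> A
0 -> A
0 -> A
0 -> A


Result: AAAA


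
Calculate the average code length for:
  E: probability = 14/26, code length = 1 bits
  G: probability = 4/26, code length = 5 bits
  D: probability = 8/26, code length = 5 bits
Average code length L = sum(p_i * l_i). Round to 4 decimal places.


Weighted contributions p_i * l_i:
  E: (14/26) * 1 = 14/26
  G: (4/26) * 5 = 20/26
  D: (8/26) * 5 = 40/26
Sum = (14 + 20 + 40)/26 = 74/26

L = 74/26 = 2.8462 bits/symbol


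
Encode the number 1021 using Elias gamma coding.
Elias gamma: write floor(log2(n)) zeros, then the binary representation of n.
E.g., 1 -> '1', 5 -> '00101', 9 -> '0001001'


num_bits = floor(log2(1021)) + 1 = 10
leading_zeros = num_bits - 1 = 9
binary(1021) = 1111111101

Elias gamma(1021) = '000000000' + '1111111101' = 0000000001111111101 (19 bits)


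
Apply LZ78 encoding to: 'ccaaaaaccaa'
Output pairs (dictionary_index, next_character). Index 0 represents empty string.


LZ78 encoding steps:
Dictionary: {0: ''}
Step 1: w='' (idx 0), next='c' -> output (0, 'c'), add 'c' as idx 1
Step 2: w='c' (idx 1), next='a' -> output (1, 'a'), add 'ca' as idx 2
Step 3: w='' (idx 0), next='a' -> output (0, 'a'), add 'a' as idx 3
Step 4: w='a' (idx 3), next='a' -> output (3, 'a'), add 'aa' as idx 4
Step 5: w='a' (idx 3), next='c' -> output (3, 'c'), add 'ac' as idx 5
Step 6: w='ca' (idx 2), next='a' -> output (2, 'a'), add 'caa' as idx 6


Encoded: [(0, 'c'), (1, 'a'), (0, 'a'), (3, 'a'), (3, 'c'), (2, 'a')]


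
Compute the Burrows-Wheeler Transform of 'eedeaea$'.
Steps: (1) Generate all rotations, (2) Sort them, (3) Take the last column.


Rotations (sorted):
  0: $eedeaea -> last char: a
  1: a$eedeae -> last char: e
  2: aea$eede -> last char: e
  3: deaea$ee -> last char: e
  4: ea$eedea -> last char: a
  5: eaea$eed -> last char: d
  6: edeaea$e -> last char: e
  7: eedeaea$ -> last char: $


BWT = aeeeade$


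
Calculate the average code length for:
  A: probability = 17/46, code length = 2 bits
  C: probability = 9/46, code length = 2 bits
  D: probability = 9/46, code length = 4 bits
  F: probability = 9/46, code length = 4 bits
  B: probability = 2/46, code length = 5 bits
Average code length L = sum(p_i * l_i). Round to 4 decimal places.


Weighted contributions p_i * l_i:
  A: (17/46) * 2 = 34/46
  C: (9/46) * 2 = 18/46
  D: (9/46) * 4 = 36/46
  F: (9/46) * 4 = 36/46
  B: (2/46) * 5 = 10/46
Sum = (34 + 18 + 36 + 36 + 10)/46 = 134/46

L = 134/46 = 2.9130 bits/symbol


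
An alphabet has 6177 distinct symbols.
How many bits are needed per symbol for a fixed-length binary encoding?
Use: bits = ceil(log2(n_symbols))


log2(6177) = 12.5927
Bracket: 2^12 = 4096 < 6177 <= 2^13 = 8192
So ceil(log2(6177)) = 13

bits = ceil(log2(6177)) = ceil(12.5927) = 13 bits


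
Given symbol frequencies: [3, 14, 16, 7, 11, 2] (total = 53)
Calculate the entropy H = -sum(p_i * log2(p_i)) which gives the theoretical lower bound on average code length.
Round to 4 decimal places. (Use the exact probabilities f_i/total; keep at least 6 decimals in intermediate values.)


Per-symbol terms -p_i * log2(p_i) with p_i = f_i/53:
  p = 3/53 = 0.056604: log2(p) = -4.142958, -p*log2(p) = 0.234507
  p = 14/53 = 0.264151: log2(p) = -1.920566, -p*log2(p) = 0.507319
  p = 16/53 = 0.301887: log2(p) = -1.727920, -p*log2(p) = 0.521636
  p = 7/53 = 0.132075: log2(p) = -2.920566, -p*log2(p) = 0.385735
  p = 11/53 = 0.207547: log2(p) = -2.268489, -p*log2(p) = 0.470818
  p = 2/53 = 0.037736: log2(p) = -4.727920, -p*log2(p) = 0.178412
H = 0.234507 + 0.507319 + 0.521636 + 0.385735 + 0.470818 + 0.178412 = 2.298427

H = 2.2984 bits/symbol


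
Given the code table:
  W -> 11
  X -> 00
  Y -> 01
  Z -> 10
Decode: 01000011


Decoding:
01 -> Y
00 -> X
00 -> X
11 -> W


Result: YXXW


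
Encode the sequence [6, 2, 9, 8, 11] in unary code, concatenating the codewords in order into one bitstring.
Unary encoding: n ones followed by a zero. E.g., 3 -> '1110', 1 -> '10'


Encode each number as n ones followed by a terminating 0:
  6 -> 1111110 (7 bits)
  2 -> 110 (3 bits)
  9 -> 1111111110 (10 bits)
  8 -> 111111110 (9 bits)
  11 -> 111111111110 (12 bits)
Total length = 7 + 3 + 10 + 9 + 12 = 41 bits.

Unary([6, 2, 9, 8, 11]) = 11111101101111111110111111110111111111110 (41 bits)


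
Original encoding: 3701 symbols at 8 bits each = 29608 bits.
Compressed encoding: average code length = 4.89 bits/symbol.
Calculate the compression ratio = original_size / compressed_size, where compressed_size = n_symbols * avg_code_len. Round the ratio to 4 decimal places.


original_size = n_symbols * orig_bits = 3701 * 8 = 29608 bits
compressed_size = n_symbols * avg_code_len = 3701 * 4.89 = 18097.89 bits
ratio = original_size / compressed_size = 29608 / 18097.89 = 1.636

Compression ratio = 1.636


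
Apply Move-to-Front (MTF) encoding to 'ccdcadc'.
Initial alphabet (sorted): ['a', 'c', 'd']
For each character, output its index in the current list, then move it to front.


MTF encoding:
'c': index 1 in ['a', 'c', 'd'] -> ['c', 'a', 'd']
'c': index 0 in ['c', 'a', 'd'] -> ['c', 'a', 'd']
'd': index 2 in ['c', 'a', 'd'] -> ['d', 'c', 'a']
'c': index 1 in ['d', 'c', 'a'] -> ['c', 'd', 'a']
'a': index 2 in ['c', 'd', 'a'] -> ['a', 'c', 'd']
'd': index 2 in ['a', 'c', 'd'] -> ['d', 'a', 'c']
'c': index 2 in ['d', 'a', 'c'] -> ['c', 'd', 'a']


Output: [1, 0, 2, 1, 2, 2, 2]


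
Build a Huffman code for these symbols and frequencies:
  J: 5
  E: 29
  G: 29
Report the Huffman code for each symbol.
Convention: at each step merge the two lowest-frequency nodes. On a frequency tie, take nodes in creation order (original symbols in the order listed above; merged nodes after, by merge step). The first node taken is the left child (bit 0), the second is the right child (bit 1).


Huffman tree construction:
Step 1: Merge J(5) + E(29) = 34
Step 2: Merge G(29) + (J+E)(34) = 63
Read each symbol's code off the tree from the root (left child = 0, right child = 1).

Codes:
  J: 10 (length 2)
  E: 11 (length 2)
  G: 0 (length 1)
Average code length: 97/63 = 1.5397 bits/symbol


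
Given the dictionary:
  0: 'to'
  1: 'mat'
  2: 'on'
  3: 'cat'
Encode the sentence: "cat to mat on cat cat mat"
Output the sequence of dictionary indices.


Look up each word in the dictionary:
  'cat' -> 3
  'to' -> 0
  'mat' -> 1
  'on' -> 2
  'cat' -> 3
  'cat' -> 3
  'mat' -> 1

Encoded: [3, 0, 1, 2, 3, 3, 1]


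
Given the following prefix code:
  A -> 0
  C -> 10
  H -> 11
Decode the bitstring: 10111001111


Decoding step by step:
Bits 10 -> C
Bits 11 -> H
Bits 10 -> C
Bits 0 -> A
Bits 11 -> H
Bits 11 -> H


Decoded message: CHCAHH


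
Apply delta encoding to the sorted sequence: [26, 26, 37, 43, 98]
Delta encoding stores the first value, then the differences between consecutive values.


First value: 26
Deltas:
  26 - 26 = 0
  37 - 26 = 11
  43 - 37 = 6
  98 - 43 = 55


Delta encoded: [26, 0, 11, 6, 55]


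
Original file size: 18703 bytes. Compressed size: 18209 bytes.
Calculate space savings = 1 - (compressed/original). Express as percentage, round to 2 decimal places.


ratio = compressed/original = 18209/18703 = 0.973587
savings = 1 - ratio = 1 - 0.973587 = 0.026413
as a percentage: 0.026413 * 100 = 2.64%

Space savings = 1 - 18209/18703 = 2.64%


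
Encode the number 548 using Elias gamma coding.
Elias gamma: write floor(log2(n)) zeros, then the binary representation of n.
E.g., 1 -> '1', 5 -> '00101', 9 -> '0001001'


num_bits = floor(log2(548)) + 1 = 10
leading_zeros = num_bits - 1 = 9
binary(548) = 1000100100

Elias gamma(548) = '000000000' + '1000100100' = 0000000001000100100 (19 bits)


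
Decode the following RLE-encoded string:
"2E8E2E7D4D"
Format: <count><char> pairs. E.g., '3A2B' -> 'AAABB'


Expanding each <count><char> pair:
  2E -> 'EE'
  8E -> 'EEEEEEEE'
  2E -> 'EE'
  7D -> 'DDDDDDD'
  4D -> 'DDDD'

Decoded = EEEEEEEEEEEEDDDDDDDDDDD


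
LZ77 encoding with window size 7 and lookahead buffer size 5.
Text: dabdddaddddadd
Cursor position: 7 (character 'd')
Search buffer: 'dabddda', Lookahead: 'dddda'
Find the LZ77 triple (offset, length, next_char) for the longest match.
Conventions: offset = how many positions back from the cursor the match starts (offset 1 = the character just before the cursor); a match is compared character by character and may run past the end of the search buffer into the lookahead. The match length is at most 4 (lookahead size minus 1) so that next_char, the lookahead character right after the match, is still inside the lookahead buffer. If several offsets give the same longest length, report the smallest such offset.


Try each offset into the search buffer:
  offset=1 (pos 6, char 'a'): match length 0
  offset=2 (pos 5, char 'd'): match length 1
  offset=3 (pos 4, char 'd'): match length 2
  offset=4 (pos 3, char 'd'): match length 3
  offset=5 (pos 2, char 'b'): match length 0
  offset=6 (pos 1, char 'a'): match length 0
  offset=7 (pos 0, char 'd'): match length 1
Longest match has length 3 at offset 4.
next_char = character at position 7 + 3 = 10 -> 'd'

Best match: offset=4, length=3 (matching 'ddd' starting at position 3)
LZ77 triple: (4, 3, 'd')


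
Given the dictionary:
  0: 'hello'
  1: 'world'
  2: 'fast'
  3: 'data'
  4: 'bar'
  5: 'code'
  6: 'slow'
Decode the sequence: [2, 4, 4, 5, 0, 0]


Look up each index in the dictionary:
  2 -> 'fast'
  4 -> 'bar'
  4 -> 'bar'
  5 -> 'code'
  0 -> 'hello'
  0 -> 'hello'

Decoded: "fast bar bar code hello hello"


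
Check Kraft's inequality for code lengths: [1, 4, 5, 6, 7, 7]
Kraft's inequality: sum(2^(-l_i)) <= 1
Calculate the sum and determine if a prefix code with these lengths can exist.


Sum = 2^(-1) + 2^(-4) + 2^(-5) + 2^(-6) + 2^(-7) + 2^(-7)
    = 0.5 + 0.0625 + 0.03125 + 0.015625 + 0.0078125 + 0.0078125
    = 80/128 = 0.625
Since 0.625 <= 1, Kraft's inequality IS satisfied.
A prefix code with these lengths CAN exist.

Kraft sum = 0.625. Satisfied.


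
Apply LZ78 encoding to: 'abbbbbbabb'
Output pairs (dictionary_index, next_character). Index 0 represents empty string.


LZ78 encoding steps:
Dictionary: {0: ''}
Step 1: w='' (idx 0), next='a' -> output (0, 'a'), add 'a' as idx 1
Step 2: w='' (idx 0), next='b' -> output (0, 'b'), add 'b' as idx 2
Step 3: w='b' (idx 2), next='b' -> output (2, 'b'), add 'bb' as idx 3
Step 4: w='bb' (idx 3), next='b' -> output (3, 'b'), add 'bbb' as idx 4
Step 5: w='a' (idx 1), next='b' -> output (1, 'b'), add 'ab' as idx 5
Step 6: w='b' (idx 2), end of input -> output (2, '')


Encoded: [(0, 'a'), (0, 'b'), (2, 'b'), (3, 'b'), (1, 'b'), (2, '')]


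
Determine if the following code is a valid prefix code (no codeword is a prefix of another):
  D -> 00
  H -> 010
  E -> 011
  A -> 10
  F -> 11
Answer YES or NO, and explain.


Checking each pair (does one codeword prefix another?):
  D='00' vs H='010': no prefix
  D='00' vs E='011': no prefix
  D='00' vs A='10': no prefix
  D='00' vs F='11': no prefix
  H='010' vs D='00': no prefix
  H='010' vs E='011': no prefix
  H='010' vs A='10': no prefix
  H='010' vs F='11': no prefix
  E='011' vs D='00': no prefix
  E='011' vs H='010': no prefix
  E='011' vs A='10': no prefix
  E='011' vs F='11': no prefix
  A='10' vs D='00': no prefix
  A='10' vs H='010': no prefix
  A='10' vs E='011': no prefix
  A='10' vs F='11': no prefix
  F='11' vs D='00': no prefix
  F='11' vs H='010': no prefix
  F='11' vs E='011': no prefix
  F='11' vs A='10': no prefix
No violation found over all pairs.

YES -- this is a valid prefix code. No codeword is a prefix of any other codeword.


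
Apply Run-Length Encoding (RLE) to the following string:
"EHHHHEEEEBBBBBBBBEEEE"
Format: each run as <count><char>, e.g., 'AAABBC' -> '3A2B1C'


Scanning runs left to right:
  i=0: run of 'E' x 1 -> '1E'
  i=1: run of 'H' x 4 -> '4H'
  i=5: run of 'E' x 4 -> '4E'
  i=9: run of 'B' x 8 -> '8B'
  i=17: run of 'E' x 4 -> '4E'

RLE = 1E4H4E8B4E


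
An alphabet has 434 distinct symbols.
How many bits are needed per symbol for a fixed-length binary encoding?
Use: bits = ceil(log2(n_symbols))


log2(434) = 8.7616
Bracket: 2^8 = 256 < 434 <= 2^9 = 512
So ceil(log2(434)) = 9

bits = ceil(log2(434)) = ceil(8.7616) = 9 bits


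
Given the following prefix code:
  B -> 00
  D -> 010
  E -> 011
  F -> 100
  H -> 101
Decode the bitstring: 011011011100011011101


Decoding step by step:
Bits 011 -> E
Bits 011 -> E
Bits 011 -> E
Bits 100 -> F
Bits 011 -> E
Bits 011 -> E
Bits 101 -> H


Decoded message: EEEFEEH


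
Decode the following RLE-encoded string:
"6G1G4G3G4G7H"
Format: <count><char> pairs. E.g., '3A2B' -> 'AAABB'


Expanding each <count><char> pair:
  6G -> 'GGGGGG'
  1G -> 'G'
  4G -> 'GGGG'
  3G -> 'GGG'
  4G -> 'GGGG'
  7H -> 'HHHHHHH'

Decoded = GGGGGGGGGGGGGGGGGGHHHHHHH
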